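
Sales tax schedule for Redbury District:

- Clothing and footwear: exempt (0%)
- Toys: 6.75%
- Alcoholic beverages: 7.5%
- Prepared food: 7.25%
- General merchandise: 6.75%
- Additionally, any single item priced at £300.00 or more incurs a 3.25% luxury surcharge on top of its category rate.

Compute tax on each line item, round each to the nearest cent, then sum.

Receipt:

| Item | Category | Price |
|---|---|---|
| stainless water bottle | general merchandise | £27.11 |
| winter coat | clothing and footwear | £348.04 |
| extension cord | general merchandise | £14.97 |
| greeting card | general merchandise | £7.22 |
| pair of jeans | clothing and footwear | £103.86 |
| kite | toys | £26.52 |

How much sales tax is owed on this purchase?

£16.43

Stainless water bottle £27.11: general merchandise → 6.75% → £1.83
Winter coat £348.04: clothing and footwear → 0% + 3.25% surcharge = 3.25% → £11.31
Extension cord £14.97: general merchandise → 6.75% → £1.01
Greeting card £7.22: general merchandise → 6.75% → £0.49
Pair of jeans £103.86: clothing and footwear → 0% → £0.00
Kite £26.52: toys → 6.75% → £1.79
Total tax = £1.83 + £11.31 + £1.01 + £0.49 + £1.79 = £16.43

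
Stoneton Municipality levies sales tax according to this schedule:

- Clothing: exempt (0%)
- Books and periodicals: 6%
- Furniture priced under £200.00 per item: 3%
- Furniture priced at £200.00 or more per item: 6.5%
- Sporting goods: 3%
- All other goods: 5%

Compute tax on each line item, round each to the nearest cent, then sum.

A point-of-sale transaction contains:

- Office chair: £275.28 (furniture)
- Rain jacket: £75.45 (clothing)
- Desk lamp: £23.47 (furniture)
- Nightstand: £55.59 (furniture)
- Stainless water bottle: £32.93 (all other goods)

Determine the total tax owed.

Office chair £275.28: furniture, £200.00 or more → 6.5% → £17.89
Rain jacket £75.45: clothing → 0% → £0.00
Desk lamp £23.47: furniture, under £200.00 → 3% → £0.70
Nightstand £55.59: furniture, under £200.00 → 3% → £1.67
Stainless water bottle £32.93: all other goods → 5% → £1.65
Total tax = £17.89 + £0.70 + £1.67 + £1.65 = £21.91

£21.91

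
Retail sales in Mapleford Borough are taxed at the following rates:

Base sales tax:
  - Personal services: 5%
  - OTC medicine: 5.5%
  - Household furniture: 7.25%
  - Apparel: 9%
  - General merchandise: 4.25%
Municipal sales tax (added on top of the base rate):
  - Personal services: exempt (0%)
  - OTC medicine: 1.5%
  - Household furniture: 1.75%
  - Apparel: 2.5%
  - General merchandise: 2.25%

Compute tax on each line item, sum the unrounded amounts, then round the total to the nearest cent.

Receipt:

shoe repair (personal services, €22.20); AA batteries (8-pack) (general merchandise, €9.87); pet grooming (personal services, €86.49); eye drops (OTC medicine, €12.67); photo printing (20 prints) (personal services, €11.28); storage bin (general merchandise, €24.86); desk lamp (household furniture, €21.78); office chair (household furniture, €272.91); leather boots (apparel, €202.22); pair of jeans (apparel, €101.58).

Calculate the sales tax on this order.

€70.60

Shoe repair €22.20: personal services → 5% + 0% municipal = 5% → €1.11
AA batteries (8-pack) €9.87: general merchandise → 4.25% + 2.25% municipal = 6.5% → €0.64155
Pet grooming €86.49: personal services → 5% + 0% municipal = 5% → €4.3245
Eye drops €12.67: OTC medicine → 5.5% + 1.5% municipal = 7% → €0.8869
Photo printing (20 prints) €11.28: personal services → 5% + 0% municipal = 5% → €0.564
Storage bin €24.86: general merchandise → 4.25% + 2.25% municipal = 6.5% → €1.6159
Desk lamp €21.78: household furniture → 7.25% + 1.75% municipal = 9% → €1.9602
Office chair €272.91: household furniture → 7.25% + 1.75% municipal = 9% → €24.5619
Leather boots €202.22: apparel → 9% + 2.5% municipal = 11.5% → €23.2553
Pair of jeans €101.58: apparel → 9% + 2.5% municipal = 11.5% → €11.6817
Unrounded tax sum = €70.60195 → €70.60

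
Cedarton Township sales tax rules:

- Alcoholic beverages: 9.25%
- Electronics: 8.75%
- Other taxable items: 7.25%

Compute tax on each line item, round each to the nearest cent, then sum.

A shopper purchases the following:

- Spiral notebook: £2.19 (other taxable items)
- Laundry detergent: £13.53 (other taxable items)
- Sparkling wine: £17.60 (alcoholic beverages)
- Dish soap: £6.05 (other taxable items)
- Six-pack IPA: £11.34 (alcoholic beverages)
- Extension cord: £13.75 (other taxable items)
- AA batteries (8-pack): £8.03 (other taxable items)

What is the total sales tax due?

Spiral notebook £2.19: other taxable items → 7.25% → £0.16
Laundry detergent £13.53: other taxable items → 7.25% → £0.98
Sparkling wine £17.60: alcoholic beverages → 9.25% → £1.63
Dish soap £6.05: other taxable items → 7.25% → £0.44
Six-pack IPA £11.34: alcoholic beverages → 9.25% → £1.05
Extension cord £13.75: other taxable items → 7.25% → £1.00
AA batteries (8-pack) £8.03: other taxable items → 7.25% → £0.58
Total tax = £0.16 + £0.98 + £1.63 + £0.44 + £1.05 + £1.00 + £0.58 = £5.84

£5.84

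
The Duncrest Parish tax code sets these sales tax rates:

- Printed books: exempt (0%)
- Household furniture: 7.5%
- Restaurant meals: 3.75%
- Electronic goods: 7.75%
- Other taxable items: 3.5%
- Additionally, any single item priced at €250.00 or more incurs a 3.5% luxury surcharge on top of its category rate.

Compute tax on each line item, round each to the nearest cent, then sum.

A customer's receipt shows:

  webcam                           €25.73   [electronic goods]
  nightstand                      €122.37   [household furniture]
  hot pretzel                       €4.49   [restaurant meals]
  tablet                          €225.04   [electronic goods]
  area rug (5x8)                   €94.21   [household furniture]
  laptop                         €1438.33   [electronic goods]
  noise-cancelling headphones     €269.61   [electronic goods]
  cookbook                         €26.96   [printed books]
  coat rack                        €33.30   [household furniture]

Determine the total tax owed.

€230.49

Webcam €25.73: electronic goods → 7.75% → €1.99
Nightstand €122.37: household furniture → 7.5% → €9.18
Hot pretzel €4.49: restaurant meals → 3.75% → €0.17
Tablet €225.04: electronic goods → 7.75% → €17.44
Area rug (5x8) €94.21: household furniture → 7.5% → €7.07
Laptop €1438.33: electronic goods → 7.75% + 3.5% surcharge = 11.25% → €161.81
Noise-cancelling headphones €269.61: electronic goods → 7.75% + 3.5% surcharge = 11.25% → €30.33
Cookbook €26.96: printed books → 0% → €0.00
Coat rack €33.30: household furniture → 7.5% → €2.50
Total tax = €1.99 + €9.18 + €0.17 + €17.44 + €7.07 + €161.81 + €30.33 + €2.50 = €230.49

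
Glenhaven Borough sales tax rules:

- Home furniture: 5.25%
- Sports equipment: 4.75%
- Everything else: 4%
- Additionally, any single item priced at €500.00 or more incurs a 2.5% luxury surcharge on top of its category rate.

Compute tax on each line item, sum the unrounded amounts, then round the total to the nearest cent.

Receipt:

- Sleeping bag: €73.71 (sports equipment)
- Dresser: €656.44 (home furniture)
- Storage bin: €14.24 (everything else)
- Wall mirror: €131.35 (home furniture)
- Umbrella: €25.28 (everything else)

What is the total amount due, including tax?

€963.87

Sleeping bag €73.71: sports equipment → 4.75% → €3.501225
Dresser €656.44: home furniture → 5.25% + 2.5% surcharge = 7.75% → €50.8741
Storage bin €14.24: everything else → 4% → €0.5696
Wall mirror €131.35: home furniture → 5.25% → €6.895875
Umbrella €25.28: everything else → 4% → €1.0112
Subtotal = €901.02; unrounded tax = €62.852 → €62.85; total due = €963.87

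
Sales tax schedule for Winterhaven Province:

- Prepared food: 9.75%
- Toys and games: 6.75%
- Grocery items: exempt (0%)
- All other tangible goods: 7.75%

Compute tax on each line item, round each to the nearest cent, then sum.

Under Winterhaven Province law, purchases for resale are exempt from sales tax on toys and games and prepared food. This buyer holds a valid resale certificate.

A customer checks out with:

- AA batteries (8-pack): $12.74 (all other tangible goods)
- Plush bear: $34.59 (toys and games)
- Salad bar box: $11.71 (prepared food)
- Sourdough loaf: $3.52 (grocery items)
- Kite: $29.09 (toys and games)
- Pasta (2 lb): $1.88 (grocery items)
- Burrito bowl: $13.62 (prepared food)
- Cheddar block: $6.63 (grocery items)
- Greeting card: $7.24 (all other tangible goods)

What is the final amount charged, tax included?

$122.57

AA batteries (8-pack) $12.74: all other tangible goods → 7.75% → $0.99
Plush bear $34.59: toys and games, buyer-exempt → 0% → $0.00
Salad bar box $11.71: prepared food, buyer-exempt → 0% → $0.00
Sourdough loaf $3.52: grocery items → 0% → $0.00
Kite $29.09: toys and games, buyer-exempt → 0% → $0.00
Pasta (2 lb) $1.88: grocery items → 0% → $0.00
Burrito bowl $13.62: prepared food, buyer-exempt → 0% → $0.00
Cheddar block $6.63: grocery items → 0% → $0.00
Greeting card $7.24: all other tangible goods → 7.75% → $0.56
Subtotal = $121.02; tax = $1.55; total due = $122.57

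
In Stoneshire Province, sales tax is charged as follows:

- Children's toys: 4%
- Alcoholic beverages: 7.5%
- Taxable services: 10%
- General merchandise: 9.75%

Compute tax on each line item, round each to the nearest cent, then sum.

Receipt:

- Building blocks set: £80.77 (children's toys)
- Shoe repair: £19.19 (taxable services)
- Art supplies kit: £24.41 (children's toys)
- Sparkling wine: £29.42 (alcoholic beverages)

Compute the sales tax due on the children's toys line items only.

£4.21

Building blocks set £80.77: children's toys → 4% → £3.23
Art supplies kit £24.41: children's toys → 4% → £0.98
Tax on children's toys = £3.23 + £0.98 = £4.21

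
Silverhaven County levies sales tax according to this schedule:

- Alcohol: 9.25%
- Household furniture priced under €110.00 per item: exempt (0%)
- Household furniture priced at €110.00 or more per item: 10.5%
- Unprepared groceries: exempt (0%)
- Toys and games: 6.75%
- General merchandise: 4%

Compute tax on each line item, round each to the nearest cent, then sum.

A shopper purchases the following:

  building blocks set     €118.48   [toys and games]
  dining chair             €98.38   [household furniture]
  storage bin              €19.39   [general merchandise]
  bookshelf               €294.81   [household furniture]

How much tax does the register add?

€39.74

Building blocks set €118.48: toys and games → 6.75% → €8.00
Dining chair €98.38: household furniture, under €110.00 → 0% → €0.00
Storage bin €19.39: general merchandise → 4% → €0.78
Bookshelf €294.81: household furniture, €110.00 or more → 10.5% → €30.96
Total tax = €8.00 + €0.78 + €30.96 = €39.74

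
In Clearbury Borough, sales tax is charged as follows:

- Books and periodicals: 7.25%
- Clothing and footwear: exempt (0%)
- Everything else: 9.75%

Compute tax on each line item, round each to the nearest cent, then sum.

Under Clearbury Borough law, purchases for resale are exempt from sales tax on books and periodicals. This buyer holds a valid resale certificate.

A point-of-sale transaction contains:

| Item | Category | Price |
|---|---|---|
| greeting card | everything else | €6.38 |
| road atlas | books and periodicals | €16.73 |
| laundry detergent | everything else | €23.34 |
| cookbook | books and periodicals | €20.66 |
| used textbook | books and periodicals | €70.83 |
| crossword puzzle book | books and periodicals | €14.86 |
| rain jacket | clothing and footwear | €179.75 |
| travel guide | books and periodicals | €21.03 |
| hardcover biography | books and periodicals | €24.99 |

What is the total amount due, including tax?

Greeting card €6.38: everything else → 9.75% → €0.62
Road atlas €16.73: books and periodicals, buyer-exempt → 0% → €0.00
Laundry detergent €23.34: everything else → 9.75% → €2.28
Cookbook €20.66: books and periodicals, buyer-exempt → 0% → €0.00
Used textbook €70.83: books and periodicals, buyer-exempt → 0% → €0.00
Crossword puzzle book €14.86: books and periodicals, buyer-exempt → 0% → €0.00
Rain jacket €179.75: clothing and footwear → 0% → €0.00
Travel guide €21.03: books and periodicals, buyer-exempt → 0% → €0.00
Hardcover biography €24.99: books and periodicals, buyer-exempt → 0% → €0.00
Subtotal = €378.57; tax = €2.90; total due = €381.47

€381.47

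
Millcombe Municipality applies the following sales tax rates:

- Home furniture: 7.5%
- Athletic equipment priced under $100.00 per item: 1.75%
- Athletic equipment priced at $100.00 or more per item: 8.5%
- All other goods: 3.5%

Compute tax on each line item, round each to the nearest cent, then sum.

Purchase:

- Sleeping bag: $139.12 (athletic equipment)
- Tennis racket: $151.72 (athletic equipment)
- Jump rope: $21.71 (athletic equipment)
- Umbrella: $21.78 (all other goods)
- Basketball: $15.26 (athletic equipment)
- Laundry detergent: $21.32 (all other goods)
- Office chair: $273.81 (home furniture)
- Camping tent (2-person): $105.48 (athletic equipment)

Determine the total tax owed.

$56.40

Sleeping bag $139.12: athletic equipment, $100.00 or more → 8.5% → $11.83
Tennis racket $151.72: athletic equipment, $100.00 or more → 8.5% → $12.90
Jump rope $21.71: athletic equipment, under $100.00 → 1.75% → $0.38
Umbrella $21.78: all other goods → 3.5% → $0.76
Basketball $15.26: athletic equipment, under $100.00 → 1.75% → $0.27
Laundry detergent $21.32: all other goods → 3.5% → $0.75
Office chair $273.81: home furniture → 7.5% → $20.54
Camping tent (2-person) $105.48: athletic equipment, $100.00 or more → 8.5% → $8.97
Total tax = $11.83 + $12.90 + $0.38 + $0.76 + $0.27 + $0.75 + $20.54 + $8.97 = $56.40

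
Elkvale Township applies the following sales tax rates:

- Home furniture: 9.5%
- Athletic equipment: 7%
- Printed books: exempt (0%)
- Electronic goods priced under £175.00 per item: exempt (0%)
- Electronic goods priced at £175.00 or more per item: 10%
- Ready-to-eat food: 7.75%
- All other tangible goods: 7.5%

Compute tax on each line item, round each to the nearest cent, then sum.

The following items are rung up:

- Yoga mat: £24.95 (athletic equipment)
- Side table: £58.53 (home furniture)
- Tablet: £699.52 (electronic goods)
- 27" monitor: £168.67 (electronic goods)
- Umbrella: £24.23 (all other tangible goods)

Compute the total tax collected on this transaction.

Yoga mat £24.95: athletic equipment → 7% → £1.75
Side table £58.53: home furniture → 9.5% → £5.56
Tablet £699.52: electronic goods, £175.00 or more → 10% → £69.95
27" monitor £168.67: electronic goods, under £175.00 → 0% → £0.00
Umbrella £24.23: all other tangible goods → 7.5% → £1.82
Total tax = £1.75 + £5.56 + £69.95 + £1.82 = £79.08

£79.08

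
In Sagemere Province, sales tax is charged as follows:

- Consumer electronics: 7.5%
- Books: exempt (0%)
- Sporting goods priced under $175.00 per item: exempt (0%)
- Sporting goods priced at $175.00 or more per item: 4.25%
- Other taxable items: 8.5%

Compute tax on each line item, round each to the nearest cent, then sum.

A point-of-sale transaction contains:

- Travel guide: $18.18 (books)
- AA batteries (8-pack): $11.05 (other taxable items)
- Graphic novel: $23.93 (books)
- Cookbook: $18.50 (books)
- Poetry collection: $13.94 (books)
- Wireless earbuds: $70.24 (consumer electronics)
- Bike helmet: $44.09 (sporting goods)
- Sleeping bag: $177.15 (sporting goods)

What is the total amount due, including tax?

$390.82

Travel guide $18.18: books → 0% → $0.00
AA batteries (8-pack) $11.05: other taxable items → 8.5% → $0.94
Graphic novel $23.93: books → 0% → $0.00
Cookbook $18.50: books → 0% → $0.00
Poetry collection $13.94: books → 0% → $0.00
Wireless earbuds $70.24: consumer electronics → 7.5% → $5.27
Bike helmet $44.09: sporting goods, under $175.00 → 0% → $0.00
Sleeping bag $177.15: sporting goods, $175.00 or more → 4.25% → $7.53
Subtotal = $377.08; tax = $13.74; total due = $390.82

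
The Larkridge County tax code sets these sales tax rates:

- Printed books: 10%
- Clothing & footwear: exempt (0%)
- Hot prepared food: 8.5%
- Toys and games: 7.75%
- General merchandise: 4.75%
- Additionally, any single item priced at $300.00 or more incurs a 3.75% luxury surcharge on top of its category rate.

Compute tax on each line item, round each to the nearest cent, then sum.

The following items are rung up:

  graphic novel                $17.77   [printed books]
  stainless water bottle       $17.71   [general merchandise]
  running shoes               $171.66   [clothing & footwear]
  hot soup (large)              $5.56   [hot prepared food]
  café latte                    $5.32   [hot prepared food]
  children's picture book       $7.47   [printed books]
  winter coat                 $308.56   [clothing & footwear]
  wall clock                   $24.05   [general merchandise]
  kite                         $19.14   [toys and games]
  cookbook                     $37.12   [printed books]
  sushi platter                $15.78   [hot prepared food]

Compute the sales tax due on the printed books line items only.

$6.24

Graphic novel $17.77: printed books → 10% → $1.78
Children's picture book $7.47: printed books → 10% → $0.75
Cookbook $37.12: printed books → 10% → $3.71
Tax on printed books = $1.78 + $0.75 + $3.71 = $6.24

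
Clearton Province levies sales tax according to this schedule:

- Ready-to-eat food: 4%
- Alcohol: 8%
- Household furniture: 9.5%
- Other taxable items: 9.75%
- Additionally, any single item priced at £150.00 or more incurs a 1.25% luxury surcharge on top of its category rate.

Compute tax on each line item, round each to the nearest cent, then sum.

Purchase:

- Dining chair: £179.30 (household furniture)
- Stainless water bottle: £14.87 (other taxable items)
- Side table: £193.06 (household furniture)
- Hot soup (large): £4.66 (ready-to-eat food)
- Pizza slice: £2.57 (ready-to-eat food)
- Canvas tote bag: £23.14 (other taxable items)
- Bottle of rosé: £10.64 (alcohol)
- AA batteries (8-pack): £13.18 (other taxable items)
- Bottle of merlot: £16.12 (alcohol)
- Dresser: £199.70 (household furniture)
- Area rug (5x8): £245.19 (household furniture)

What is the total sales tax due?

£95.28

Dining chair £179.30: household furniture → 9.5% + 1.25% surcharge = 10.75% → £19.27
Stainless water bottle £14.87: other taxable items → 9.75% → £1.45
Side table £193.06: household furniture → 9.5% + 1.25% surcharge = 10.75% → £20.75
Hot soup (large) £4.66: ready-to-eat food → 4% → £0.19
Pizza slice £2.57: ready-to-eat food → 4% → £0.10
Canvas tote bag £23.14: other taxable items → 9.75% → £2.26
Bottle of rosé £10.64: alcohol → 8% → £0.85
AA batteries (8-pack) £13.18: other taxable items → 9.75% → £1.29
Bottle of merlot £16.12: alcohol → 8% → £1.29
Dresser £199.70: household furniture → 9.5% + 1.25% surcharge = 10.75% → £21.47
Area rug (5x8) £245.19: household furniture → 9.5% + 1.25% surcharge = 10.75% → £26.36
Total tax = £19.27 + £1.45 + £20.75 + £0.19 + £0.10 + £2.26 + £0.85 + £1.29 + £1.29 + £21.47 + £26.36 = £95.28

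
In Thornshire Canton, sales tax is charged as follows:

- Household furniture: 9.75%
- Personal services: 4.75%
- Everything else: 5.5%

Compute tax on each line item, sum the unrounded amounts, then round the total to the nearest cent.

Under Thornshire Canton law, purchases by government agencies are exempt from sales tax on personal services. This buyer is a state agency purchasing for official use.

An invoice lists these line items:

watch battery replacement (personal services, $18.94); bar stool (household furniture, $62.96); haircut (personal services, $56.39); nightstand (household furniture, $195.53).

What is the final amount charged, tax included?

Watch battery replacement $18.94: personal services, buyer-exempt → 0% → $0.00
Bar stool $62.96: household furniture → 9.75% → $6.1386
Haircut $56.39: personal services, buyer-exempt → 0% → $0.00
Nightstand $195.53: household furniture → 9.75% → $19.064175
Subtotal = $333.82; unrounded tax = $25.202775 → $25.20; total due = $359.02

$359.02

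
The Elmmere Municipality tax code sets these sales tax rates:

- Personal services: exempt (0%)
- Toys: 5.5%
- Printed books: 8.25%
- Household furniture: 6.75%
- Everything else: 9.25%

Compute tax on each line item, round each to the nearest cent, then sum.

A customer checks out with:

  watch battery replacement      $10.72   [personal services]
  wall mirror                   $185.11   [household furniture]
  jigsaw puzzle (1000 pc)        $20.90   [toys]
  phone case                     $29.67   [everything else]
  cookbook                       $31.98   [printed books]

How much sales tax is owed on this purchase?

$19.02

Watch battery replacement $10.72: personal services → 0% → $0.00
Wall mirror $185.11: household furniture → 6.75% → $12.49
Jigsaw puzzle (1000 pc) $20.90: toys → 5.5% → $1.15
Phone case $29.67: everything else → 9.25% → $2.74
Cookbook $31.98: printed books → 8.25% → $2.64
Total tax = $12.49 + $1.15 + $2.74 + $2.64 = $19.02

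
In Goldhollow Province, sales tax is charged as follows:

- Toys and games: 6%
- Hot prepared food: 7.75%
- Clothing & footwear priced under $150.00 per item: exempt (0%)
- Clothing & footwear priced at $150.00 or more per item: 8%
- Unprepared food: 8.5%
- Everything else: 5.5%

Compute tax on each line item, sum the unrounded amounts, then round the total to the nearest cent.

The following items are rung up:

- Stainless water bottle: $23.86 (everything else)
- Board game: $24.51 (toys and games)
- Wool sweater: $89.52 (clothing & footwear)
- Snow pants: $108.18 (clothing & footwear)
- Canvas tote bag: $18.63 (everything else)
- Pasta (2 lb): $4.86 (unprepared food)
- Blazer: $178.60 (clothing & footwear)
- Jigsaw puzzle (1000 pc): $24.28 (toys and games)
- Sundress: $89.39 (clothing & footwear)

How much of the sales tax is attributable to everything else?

Stainless water bottle $23.86: everything else → 5.5% → $1.3123
Canvas tote bag $18.63: everything else → 5.5% → $1.02465
Tax on everything else: unrounded sum = $2.33695 → $2.34

$2.34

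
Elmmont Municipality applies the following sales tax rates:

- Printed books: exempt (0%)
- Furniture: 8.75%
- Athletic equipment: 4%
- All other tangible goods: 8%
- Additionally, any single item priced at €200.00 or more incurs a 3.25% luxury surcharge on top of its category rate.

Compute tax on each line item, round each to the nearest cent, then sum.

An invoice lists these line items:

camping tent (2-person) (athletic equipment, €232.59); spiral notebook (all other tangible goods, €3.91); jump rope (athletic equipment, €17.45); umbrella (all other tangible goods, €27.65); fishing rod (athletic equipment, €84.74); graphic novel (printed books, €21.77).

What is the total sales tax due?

€23.47

Camping tent (2-person) €232.59: athletic equipment → 4% + 3.25% surcharge = 7.25% → €16.86
Spiral notebook €3.91: all other tangible goods → 8% → €0.31
Jump rope €17.45: athletic equipment → 4% → €0.70
Umbrella €27.65: all other tangible goods → 8% → €2.21
Fishing rod €84.74: athletic equipment → 4% → €3.39
Graphic novel €21.77: printed books → 0% → €0.00
Total tax = €16.86 + €0.31 + €0.70 + €2.21 + €3.39 = €23.47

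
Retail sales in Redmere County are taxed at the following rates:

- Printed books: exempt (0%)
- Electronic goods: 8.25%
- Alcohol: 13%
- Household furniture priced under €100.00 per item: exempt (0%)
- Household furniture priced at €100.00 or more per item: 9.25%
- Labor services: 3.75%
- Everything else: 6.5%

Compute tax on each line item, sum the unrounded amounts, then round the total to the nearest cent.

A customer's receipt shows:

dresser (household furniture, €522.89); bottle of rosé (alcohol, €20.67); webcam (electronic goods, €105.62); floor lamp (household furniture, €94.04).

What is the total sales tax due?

€59.77

Dresser €522.89: household furniture, €100.00 or more → 9.25% → €48.367325
Bottle of rosé €20.67: alcohol → 13% → €2.6871
Webcam €105.62: electronic goods → 8.25% → €8.71365
Floor lamp €94.04: household furniture, under €100.00 → 0% → €0.00
Unrounded tax sum = €59.768075 → €59.77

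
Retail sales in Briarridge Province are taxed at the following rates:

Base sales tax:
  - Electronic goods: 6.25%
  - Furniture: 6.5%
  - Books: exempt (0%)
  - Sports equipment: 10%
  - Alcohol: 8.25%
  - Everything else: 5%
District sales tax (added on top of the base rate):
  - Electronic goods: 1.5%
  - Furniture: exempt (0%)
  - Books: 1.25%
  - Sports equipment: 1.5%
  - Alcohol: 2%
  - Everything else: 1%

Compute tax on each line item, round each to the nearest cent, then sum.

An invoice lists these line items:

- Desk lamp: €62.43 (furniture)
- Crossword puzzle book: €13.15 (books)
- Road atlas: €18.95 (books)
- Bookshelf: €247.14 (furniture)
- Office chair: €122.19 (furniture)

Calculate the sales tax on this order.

Desk lamp €62.43: furniture → 6.5% + 0% district = 6.5% → €4.06
Crossword puzzle book €13.15: books → 0% + 1.25% district = 1.25% → €0.16
Road atlas €18.95: books → 0% + 1.25% district = 1.25% → €0.24
Bookshelf €247.14: furniture → 6.5% + 0% district = 6.5% → €16.06
Office chair €122.19: furniture → 6.5% + 0% district = 6.5% → €7.94
Total tax = €4.06 + €0.16 + €0.24 + €16.06 + €7.94 = €28.46

€28.46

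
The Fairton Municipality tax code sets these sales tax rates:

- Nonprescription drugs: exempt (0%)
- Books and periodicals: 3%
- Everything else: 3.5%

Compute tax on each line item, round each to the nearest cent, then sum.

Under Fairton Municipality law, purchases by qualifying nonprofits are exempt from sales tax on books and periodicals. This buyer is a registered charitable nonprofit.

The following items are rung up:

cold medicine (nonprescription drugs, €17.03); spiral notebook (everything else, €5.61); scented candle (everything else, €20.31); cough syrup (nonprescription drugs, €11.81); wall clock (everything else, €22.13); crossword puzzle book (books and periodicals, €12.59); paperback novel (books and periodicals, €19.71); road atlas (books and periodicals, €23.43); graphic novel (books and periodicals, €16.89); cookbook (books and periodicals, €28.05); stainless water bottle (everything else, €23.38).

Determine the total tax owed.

Cold medicine €17.03: nonprescription drugs → 0% → €0.00
Spiral notebook €5.61: everything else → 3.5% → €0.20
Scented candle €20.31: everything else → 3.5% → €0.71
Cough syrup €11.81: nonprescription drugs → 0% → €0.00
Wall clock €22.13: everything else → 3.5% → €0.77
Crossword puzzle book €12.59: books and periodicals, buyer-exempt → 0% → €0.00
Paperback novel €19.71: books and periodicals, buyer-exempt → 0% → €0.00
Road atlas €23.43: books and periodicals, buyer-exempt → 0% → €0.00
Graphic novel €16.89: books and periodicals, buyer-exempt → 0% → €0.00
Cookbook €28.05: books and periodicals, buyer-exempt → 0% → €0.00
Stainless water bottle €23.38: everything else → 3.5% → €0.82
Total tax = €0.20 + €0.71 + €0.77 + €0.82 = €2.50

€2.50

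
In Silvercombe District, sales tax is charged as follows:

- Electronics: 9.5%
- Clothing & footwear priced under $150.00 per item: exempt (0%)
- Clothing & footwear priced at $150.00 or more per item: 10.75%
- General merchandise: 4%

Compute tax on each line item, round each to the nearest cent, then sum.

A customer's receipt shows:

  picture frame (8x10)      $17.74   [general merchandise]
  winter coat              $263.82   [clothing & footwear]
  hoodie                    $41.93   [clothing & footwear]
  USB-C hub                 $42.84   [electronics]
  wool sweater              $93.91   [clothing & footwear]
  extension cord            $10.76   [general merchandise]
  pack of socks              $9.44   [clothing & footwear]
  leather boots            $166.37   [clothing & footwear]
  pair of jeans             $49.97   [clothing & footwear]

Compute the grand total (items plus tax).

$748.23

Picture frame (8x10) $17.74: general merchandise → 4% → $0.71
Winter coat $263.82: clothing & footwear, $150.00 or more → 10.75% → $28.36
Hoodie $41.93: clothing & footwear, under $150.00 → 0% → $0.00
USB-C hub $42.84: electronics → 9.5% → $4.07
Wool sweater $93.91: clothing & footwear, under $150.00 → 0% → $0.00
Extension cord $10.76: general merchandise → 4% → $0.43
Pack of socks $9.44: clothing & footwear, under $150.00 → 0% → $0.00
Leather boots $166.37: clothing & footwear, $150.00 or more → 10.75% → $17.88
Pair of jeans $49.97: clothing & footwear, under $150.00 → 0% → $0.00
Subtotal = $696.78; tax = $51.45; total due = $748.23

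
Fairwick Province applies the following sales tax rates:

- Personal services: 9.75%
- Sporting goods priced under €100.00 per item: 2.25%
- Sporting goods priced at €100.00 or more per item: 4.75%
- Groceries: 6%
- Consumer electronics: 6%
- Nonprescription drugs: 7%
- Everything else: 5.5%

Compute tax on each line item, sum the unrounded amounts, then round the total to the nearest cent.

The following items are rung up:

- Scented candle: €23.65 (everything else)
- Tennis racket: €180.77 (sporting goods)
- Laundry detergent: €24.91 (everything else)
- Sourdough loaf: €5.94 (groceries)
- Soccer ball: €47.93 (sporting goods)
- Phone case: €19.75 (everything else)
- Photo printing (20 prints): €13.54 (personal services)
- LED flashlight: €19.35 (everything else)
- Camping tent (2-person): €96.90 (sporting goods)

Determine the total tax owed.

Scented candle €23.65: everything else → 5.5% → €1.30075
Tennis racket €180.77: sporting goods, €100.00 or more → 4.75% → €8.586575
Laundry detergent €24.91: everything else → 5.5% → €1.37005
Sourdough loaf €5.94: groceries → 6% → €0.3564
Soccer ball €47.93: sporting goods, under €100.00 → 2.25% → €1.078425
Phone case €19.75: everything else → 5.5% → €1.08625
Photo printing (20 prints) €13.54: personal services → 9.75% → €1.32015
LED flashlight €19.35: everything else → 5.5% → €1.06425
Camping tent (2-person) €96.90: sporting goods, under €100.00 → 2.25% → €2.18025
Unrounded tax sum = €18.3431 → €18.34

€18.34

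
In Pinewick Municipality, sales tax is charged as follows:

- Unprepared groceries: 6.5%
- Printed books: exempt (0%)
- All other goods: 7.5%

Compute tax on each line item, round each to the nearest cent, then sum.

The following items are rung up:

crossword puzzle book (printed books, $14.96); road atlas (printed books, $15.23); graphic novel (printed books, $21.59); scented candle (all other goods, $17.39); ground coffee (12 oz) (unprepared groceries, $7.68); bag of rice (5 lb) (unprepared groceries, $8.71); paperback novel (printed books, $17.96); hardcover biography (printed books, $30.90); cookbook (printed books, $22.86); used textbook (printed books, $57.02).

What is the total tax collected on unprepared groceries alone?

Ground coffee (12 oz) $7.68: unprepared groceries → 6.5% → $0.50
Bag of rice (5 lb) $8.71: unprepared groceries → 6.5% → $0.57
Tax on unprepared groceries = $0.50 + $0.57 = $1.07

$1.07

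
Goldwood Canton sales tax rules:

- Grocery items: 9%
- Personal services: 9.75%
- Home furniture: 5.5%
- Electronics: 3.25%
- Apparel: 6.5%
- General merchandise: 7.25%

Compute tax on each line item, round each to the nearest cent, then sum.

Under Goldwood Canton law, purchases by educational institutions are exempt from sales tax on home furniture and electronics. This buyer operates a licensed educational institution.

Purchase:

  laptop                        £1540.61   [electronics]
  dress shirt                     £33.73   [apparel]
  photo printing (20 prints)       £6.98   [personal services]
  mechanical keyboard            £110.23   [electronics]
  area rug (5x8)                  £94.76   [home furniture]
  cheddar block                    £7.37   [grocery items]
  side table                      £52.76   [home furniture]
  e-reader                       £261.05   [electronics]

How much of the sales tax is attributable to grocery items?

£0.66

Cheddar block £7.37: grocery items → 9% → £0.66
Tax on grocery items = £0.66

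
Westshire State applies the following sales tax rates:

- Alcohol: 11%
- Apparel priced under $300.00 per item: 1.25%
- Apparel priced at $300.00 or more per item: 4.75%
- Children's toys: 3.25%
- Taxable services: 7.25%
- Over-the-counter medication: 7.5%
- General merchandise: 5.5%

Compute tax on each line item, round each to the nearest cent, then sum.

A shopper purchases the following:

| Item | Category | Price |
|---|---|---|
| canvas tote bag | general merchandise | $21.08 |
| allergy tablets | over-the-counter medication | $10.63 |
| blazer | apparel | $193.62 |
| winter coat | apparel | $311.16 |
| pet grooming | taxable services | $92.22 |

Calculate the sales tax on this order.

Canvas tote bag $21.08: general merchandise → 5.5% → $1.16
Allergy tablets $10.63: over-the-counter medication → 7.5% → $0.80
Blazer $193.62: apparel, under $300.00 → 1.25% → $2.42
Winter coat $311.16: apparel, $300.00 or more → 4.75% → $14.78
Pet grooming $92.22: taxable services → 7.25% → $6.69
Total tax = $1.16 + $0.80 + $2.42 + $14.78 + $6.69 = $25.85

$25.85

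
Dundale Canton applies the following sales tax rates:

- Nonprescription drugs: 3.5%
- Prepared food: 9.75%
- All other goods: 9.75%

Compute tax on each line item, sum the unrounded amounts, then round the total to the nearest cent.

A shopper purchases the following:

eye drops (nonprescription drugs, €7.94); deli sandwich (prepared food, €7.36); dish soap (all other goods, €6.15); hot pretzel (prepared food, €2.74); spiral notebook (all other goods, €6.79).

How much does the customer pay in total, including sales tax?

Eye drops €7.94: nonprescription drugs → 3.5% → €0.2779
Deli sandwich €7.36: prepared food → 9.75% → €0.7176
Dish soap €6.15: all other goods → 9.75% → €0.599625
Hot pretzel €2.74: prepared food → 9.75% → €0.26715
Spiral notebook €6.79: all other goods → 9.75% → €0.662025
Subtotal = €30.98; unrounded tax = €2.5243 → €2.52; total due = €33.50

€33.50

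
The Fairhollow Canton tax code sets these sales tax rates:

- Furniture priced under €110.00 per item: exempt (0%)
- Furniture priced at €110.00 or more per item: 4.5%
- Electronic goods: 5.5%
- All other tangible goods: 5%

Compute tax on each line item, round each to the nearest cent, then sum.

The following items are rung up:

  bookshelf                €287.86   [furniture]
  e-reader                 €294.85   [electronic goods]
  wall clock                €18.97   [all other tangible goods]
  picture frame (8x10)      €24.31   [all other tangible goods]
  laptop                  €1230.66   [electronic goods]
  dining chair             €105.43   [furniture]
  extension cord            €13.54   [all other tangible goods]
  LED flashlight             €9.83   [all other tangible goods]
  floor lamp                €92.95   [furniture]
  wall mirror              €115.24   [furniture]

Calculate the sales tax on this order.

Bookshelf €287.86: furniture, €110.00 or more → 4.5% → €12.95
E-reader €294.85: electronic goods → 5.5% → €16.22
Wall clock €18.97: all other tangible goods → 5% → €0.95
Picture frame (8x10) €24.31: all other tangible goods → 5% → €1.22
Laptop €1230.66: electronic goods → 5.5% → €67.69
Dining chair €105.43: furniture, under €110.00 → 0% → €0.00
Extension cord €13.54: all other tangible goods → 5% → €0.68
LED flashlight €9.83: all other tangible goods → 5% → €0.49
Floor lamp €92.95: furniture, under €110.00 → 0% → €0.00
Wall mirror €115.24: furniture, €110.00 or more → 4.5% → €5.19
Total tax = €12.95 + €16.22 + €0.95 + €1.22 + €67.69 + €0.68 + €0.49 + €5.19 = €105.39

€105.39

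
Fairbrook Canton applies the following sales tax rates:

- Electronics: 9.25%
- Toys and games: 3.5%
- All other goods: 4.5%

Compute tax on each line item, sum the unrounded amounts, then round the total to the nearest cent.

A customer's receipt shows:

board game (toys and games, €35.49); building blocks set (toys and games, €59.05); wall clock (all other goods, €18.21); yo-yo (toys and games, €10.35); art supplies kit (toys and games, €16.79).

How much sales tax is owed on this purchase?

€5.08

Board game €35.49: toys and games → 3.5% → €1.24215
Building blocks set €59.05: toys and games → 3.5% → €2.06675
Wall clock €18.21: all other goods → 4.5% → €0.81945
Yo-yo €10.35: toys and games → 3.5% → €0.36225
Art supplies kit €16.79: toys and games → 3.5% → €0.58765
Unrounded tax sum = €5.07825 → €5.08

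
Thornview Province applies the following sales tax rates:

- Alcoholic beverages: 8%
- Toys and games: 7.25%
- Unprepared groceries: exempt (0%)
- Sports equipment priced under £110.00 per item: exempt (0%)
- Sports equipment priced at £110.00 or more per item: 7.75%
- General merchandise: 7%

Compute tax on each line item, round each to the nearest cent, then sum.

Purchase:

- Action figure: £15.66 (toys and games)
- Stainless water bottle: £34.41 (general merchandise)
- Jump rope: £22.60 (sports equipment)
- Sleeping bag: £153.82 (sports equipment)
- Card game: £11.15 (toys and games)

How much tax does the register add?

£16.28

Action figure £15.66: toys and games → 7.25% → £1.14
Stainless water bottle £34.41: general merchandise → 7% → £2.41
Jump rope £22.60: sports equipment, under £110.00 → 0% → £0.00
Sleeping bag £153.82: sports equipment, £110.00 or more → 7.75% → £11.92
Card game £11.15: toys and games → 7.25% → £0.81
Total tax = £1.14 + £2.41 + £11.92 + £0.81 = £16.28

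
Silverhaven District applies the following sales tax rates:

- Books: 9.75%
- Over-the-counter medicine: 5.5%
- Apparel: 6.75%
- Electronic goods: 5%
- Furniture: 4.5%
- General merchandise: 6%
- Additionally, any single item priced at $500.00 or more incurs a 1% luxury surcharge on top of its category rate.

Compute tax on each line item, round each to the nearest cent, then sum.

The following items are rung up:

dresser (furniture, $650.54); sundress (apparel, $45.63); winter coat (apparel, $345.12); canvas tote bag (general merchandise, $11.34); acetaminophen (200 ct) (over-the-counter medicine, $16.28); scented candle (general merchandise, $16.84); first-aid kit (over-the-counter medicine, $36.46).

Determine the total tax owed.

Dresser $650.54: furniture → 4.5% + 1% surcharge = 5.5% → $35.78
Sundress $45.63: apparel → 6.75% → $3.08
Winter coat $345.12: apparel → 6.75% → $23.30
Canvas tote bag $11.34: general merchandise → 6% → $0.68
Acetaminophen (200 ct) $16.28: over-the-counter medicine → 5.5% → $0.90
Scented candle $16.84: general merchandise → 6% → $1.01
First-aid kit $36.46: over-the-counter medicine → 5.5% → $2.01
Total tax = $35.78 + $3.08 + $23.30 + $0.68 + $0.90 + $1.01 + $2.01 = $66.76

$66.76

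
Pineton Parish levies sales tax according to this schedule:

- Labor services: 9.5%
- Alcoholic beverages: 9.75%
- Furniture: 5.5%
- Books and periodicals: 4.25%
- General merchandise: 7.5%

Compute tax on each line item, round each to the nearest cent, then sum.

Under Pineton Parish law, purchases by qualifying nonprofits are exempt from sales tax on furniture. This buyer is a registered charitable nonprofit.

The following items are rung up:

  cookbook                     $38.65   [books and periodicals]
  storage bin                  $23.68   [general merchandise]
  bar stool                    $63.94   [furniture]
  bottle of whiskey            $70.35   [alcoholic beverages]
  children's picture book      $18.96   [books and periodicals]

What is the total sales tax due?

$11.09

Cookbook $38.65: books and periodicals → 4.25% → $1.64
Storage bin $23.68: general merchandise → 7.5% → $1.78
Bar stool $63.94: furniture, buyer-exempt → 0% → $0.00
Bottle of whiskey $70.35: alcoholic beverages → 9.75% → $6.86
Children's picture book $18.96: books and periodicals → 4.25% → $0.81
Total tax = $1.64 + $1.78 + $6.86 + $0.81 = $11.09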